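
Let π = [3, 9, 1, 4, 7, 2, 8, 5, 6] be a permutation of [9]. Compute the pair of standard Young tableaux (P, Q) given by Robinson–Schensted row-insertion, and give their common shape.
P = [1, 2, 5, 6] / [3, 4, 7, 8] / [9];  Q = [1, 2, 5, 7] / [3, 4, 8, 9] / [6];  common shape = (4, 4, 1)

Row-insert the values π_1, π_2, … into P one at a time, bumping the leftmost entry strictly greater than the inserted value down to the next row. The recording tableau Q records, in position (i, j), the step at which that cell was added to P.
  Insert 3 (step 1): P = [3];  Q = [1]
  Insert 9 (step 2): P = [3, 9];  Q = [1, 2]
  Insert 1 (step 3): P = [1, 9] / [3];  Q = [1, 2] / [3]
  Insert 4 (step 4): P = [1, 4] / [3, 9];  Q = [1, 2] / [3, 4]
  Insert 7 (step 5): P = [1, 4, 7] / [3, 9];  Q = [1, 2, 5] / [3, 4]
  Insert 2 (step 6): P = [1, 2, 7] / [3, 4] / [9];  Q = [1, 2, 5] / [3, 4] / [6]
  Insert 8 (step 7): P = [1, 2, 7, 8] / [3, 4] / [9];  Q = [1, 2, 5, 7] / [3, 4] / [6]
  Insert 5 (step 8): P = [1, 2, 5, 8] / [3, 4, 7] / [9];  Q = [1, 2, 5, 7] / [3, 4, 8] / [6]
  Insert 6 (step 9): P = [1, 2, 5, 6] / [3, 4, 7, 8] / [9];  Q = [1, 2, 5, 7] / [3, 4, 8, 9] / [6]
Final shape: (4, 4, 1).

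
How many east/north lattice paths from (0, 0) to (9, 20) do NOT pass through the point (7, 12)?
Number of paths = 7747545

Total paths from (0, 0) to (9, 20): C(29, 9) = 10015005. Paths through (7, 12): (paths (0, 0) → (7, 12)) × (paths (7, 12) → (9, 20)) = C(19, 7) · C(10, 2) = 50388 · 45 = 2267460. Avoidance count = 10015005 − 2267460 = 7747545.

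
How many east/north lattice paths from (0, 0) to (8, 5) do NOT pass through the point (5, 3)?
Number of paths = 727

Total paths from (0, 0) to (8, 5): C(13, 8) = 1287. Paths through (5, 3): (paths (0, 0) → (5, 3)) × (paths (5, 3) → (8, 5)) = C(8, 5) · C(5, 3) = 56 · 10 = 560. Avoidance count = 1287 − 560 = 727.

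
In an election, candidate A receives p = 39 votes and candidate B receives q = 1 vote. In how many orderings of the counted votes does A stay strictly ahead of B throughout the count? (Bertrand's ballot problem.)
Strict-lead orderings = 38

Total orderings of the 40 votes with 39 for A: C(40, 39) = 40. By the Bertrand ballot formula (Cycle Lemma / reflection principle), the number of orderings in which A is strictly ahead of B throughout is (p − q)/(p + q) · C(p + q, p) = (39 − 1)/(39 + 1) · 40 = 38.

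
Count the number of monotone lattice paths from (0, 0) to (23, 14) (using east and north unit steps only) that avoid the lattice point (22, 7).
Number of paths = 6094600560

Total paths from (0, 0) to (23, 14): C(37, 23) = 6107086800. Paths through (22, 7): (paths (0, 0) → (22, 7)) × (paths (22, 7) → (23, 14)) = C(29, 22) · C(8, 1) = 1560780 · 8 = 12486240. Avoidance count = 6107086800 − 12486240 = 6094600560.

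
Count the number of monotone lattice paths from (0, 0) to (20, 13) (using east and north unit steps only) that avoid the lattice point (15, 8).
Number of paths = 449607312

Total paths from (0, 0) to (20, 13): C(33, 20) = 573166440. Paths through (15, 8): (paths (0, 0) → (15, 8)) × (paths (15, 8) → (20, 13)) = C(23, 15) · C(10, 5) = 490314 · 252 = 123559128. Avoidance count = 573166440 − 123559128 = 449607312.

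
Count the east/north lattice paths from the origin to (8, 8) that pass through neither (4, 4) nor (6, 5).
Number of paths = 5450

Inclusion–exclusion. Total paths: C(16, 8) = 12870. Through P₁: C(8, 4)·C(8, 4) = 4900. Through P₂: C(11, 6)·C(5, 2) = 4620. Since P₁ is strictly southwest of P₂, a monotone path through both must visit P₁ then P₂; paths through both = C(8, 4)·C(3, 2)·C(5, 2) = 2100. Avoid both = 12870 − 4900 − 4620 + 2100 = 5450.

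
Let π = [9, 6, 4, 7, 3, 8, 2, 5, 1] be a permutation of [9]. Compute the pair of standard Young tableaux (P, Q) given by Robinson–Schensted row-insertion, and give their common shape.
P = [1, 5, 8] / [2, 7] / [3] / [4] / [6] / [9];  Q = [1, 4, 6] / [2, 8] / [3] / [5] / [7] / [9];  common shape = (3, 2, 1, 1, 1, 1)

Row-insert the values π_1, π_2, … into P one at a time, bumping the leftmost entry strictly greater than the inserted value down to the next row. The recording tableau Q records, in position (i, j), the step at which that cell was added to P.
  Insert 9 (step 1): P = [9];  Q = [1]
  Insert 6 (step 2): P = [6] / [9];  Q = [1] / [2]
  Insert 4 (step 3): P = [4] / [6] / [9];  Q = [1] / [2] / [3]
  Insert 7 (step 4): P = [4, 7] / [6] / [9];  Q = [1, 4] / [2] / [3]
  Insert 3 (step 5): P = [3, 7] / [4] / [6] / [9];  Q = [1, 4] / [2] / [3] / [5]
  Insert 8 (step 6): P = [3, 7, 8] / [4] / [6] / [9];  Q = [1, 4, 6] / [2] / [3] / [5]
  Insert 2 (step 7): P = [2, 7, 8] / [3] / [4] / [6] / [9];  Q = [1, 4, 6] / [2] / [3] / [5] / [7]
  Insert 5 (step 8): P = [2, 5, 8] / [3, 7] / [4] / [6] / [9];  Q = [1, 4, 6] / [2, 8] / [3] / [5] / [7]
  Insert 1 (step 9): P = [1, 5, 8] / [2, 7] / [3] / [4] / [6] / [9];  Q = [1, 4, 6] / [2, 8] / [3] / [5] / [7] / [9]
Final shape: (3, 2, 1, 1, 1, 1).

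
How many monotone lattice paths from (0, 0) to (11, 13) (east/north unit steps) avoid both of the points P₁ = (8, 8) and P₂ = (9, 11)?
Number of paths = 1076544

Inclusion–exclusion. Total paths: C(24, 11) = 2496144. Through P₁: C(16, 8)·C(8, 3) = 720720. Through P₂: C(20, 9)·C(4, 2) = 1007760. Since P₁ is strictly southwest of P₂, a monotone path through both must visit P₁ then P₂; paths through both = C(16, 8)·C(4, 1)·C(4, 2) = 308880. Avoid both = 2496144 − 720720 − 1007760 + 308880 = 1076544.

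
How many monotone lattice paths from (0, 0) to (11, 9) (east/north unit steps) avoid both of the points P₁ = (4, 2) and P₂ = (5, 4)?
Number of paths = 79058

Inclusion–exclusion. Total paths: C(20, 11) = 167960. Through P₁: C(6, 4)·C(14, 7) = 51480. Through P₂: C(9, 5)·C(11, 6) = 58212. Since P₁ is strictly southwest of P₂, a monotone path through both must visit P₁ then P₂; paths through both = C(6, 4)·C(3, 1)·C(11, 6) = 20790. Avoid both = 167960 − 51480 − 58212 + 20790 = 79058.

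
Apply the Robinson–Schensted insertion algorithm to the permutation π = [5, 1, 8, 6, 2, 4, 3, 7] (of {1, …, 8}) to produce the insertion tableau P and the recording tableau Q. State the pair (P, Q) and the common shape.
P = [1, 2, 3, 7] / [4, 6] / [5] / [8];  Q = [1, 3, 6, 8] / [2, 4] / [5] / [7];  common shape = (4, 2, 1, 1)

Row-insert the values π_1, π_2, … into P one at a time, bumping the leftmost entry strictly greater than the inserted value down to the next row. The recording tableau Q records, in position (i, j), the step at which that cell was added to P.
  Insert 5 (step 1): P = [5];  Q = [1]
  Insert 1 (step 2): P = [1] / [5];  Q = [1] / [2]
  Insert 8 (step 3): P = [1, 8] / [5];  Q = [1, 3] / [2]
  Insert 6 (step 4): P = [1, 6] / [5, 8];  Q = [1, 3] / [2, 4]
  Insert 2 (step 5): P = [1, 2] / [5, 6] / [8];  Q = [1, 3] / [2, 4] / [5]
  Insert 4 (step 6): P = [1, 2, 4] / [5, 6] / [8];  Q = [1, 3, 6] / [2, 4] / [5]
  Insert 3 (step 7): P = [1, 2, 3] / [4, 6] / [5] / [8];  Q = [1, 3, 6] / [2, 4] / [5] / [7]
  Insert 7 (step 8): P = [1, 2, 3, 7] / [4, 6] / [5] / [8];  Q = [1, 3, 6, 8] / [2, 4] / [5] / [7]
Final shape: (4, 2, 1, 1).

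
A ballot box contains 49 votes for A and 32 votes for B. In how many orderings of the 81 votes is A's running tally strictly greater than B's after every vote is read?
Strict-lead orderings = 7601512756667727261650

Total orderings of the 81 votes with 49 for A: C(81, 49) = 36218972546475641658450. By the Bertrand ballot formula (Cycle Lemma / reflection principle), the number of orderings in which A is strictly ahead of B throughout is (p − q)/(p + q) · C(p + q, p) = (49 − 32)/(49 + 32) · 36218972546475641658450 = 7601512756667727261650.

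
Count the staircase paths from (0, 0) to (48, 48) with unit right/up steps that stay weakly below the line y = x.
C_48 = 131327898242169365477991900

These NE paths below the diagonal are counted by the Catalan number C_n = (1/(n + 1)) · C(2n, n). For n = 48: C_48 = (1/49) · C(96, 48) = 6435067013866298908421603100/49 = 131327898242169365477991900.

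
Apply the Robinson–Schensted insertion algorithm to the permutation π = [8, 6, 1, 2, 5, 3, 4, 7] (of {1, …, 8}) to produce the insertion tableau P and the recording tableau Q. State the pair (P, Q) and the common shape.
P = [1, 2, 3, 4, 7] / [5] / [6] / [8];  Q = [1, 4, 5, 7, 8] / [2] / [3] / [6];  common shape = (5, 1, 1, 1)

Row-insert the values π_1, π_2, … into P one at a time, bumping the leftmost entry strictly greater than the inserted value down to the next row. The recording tableau Q records, in position (i, j), the step at which that cell was added to P.
  Insert 8 (step 1): P = [8];  Q = [1]
  Insert 6 (step 2): P = [6] / [8];  Q = [1] / [2]
  Insert 1 (step 3): P = [1] / [6] / [8];  Q = [1] / [2] / [3]
  Insert 2 (step 4): P = [1, 2] / [6] / [8];  Q = [1, 4] / [2] / [3]
  Insert 5 (step 5): P = [1, 2, 5] / [6] / [8];  Q = [1, 4, 5] / [2] / [3]
  Insert 3 (step 6): P = [1, 2, 3] / [5] / [6] / [8];  Q = [1, 4, 5] / [2] / [3] / [6]
  Insert 4 (step 7): P = [1, 2, 3, 4] / [5] / [6] / [8];  Q = [1, 4, 5, 7] / [2] / [3] / [6]
  Insert 7 (step 8): P = [1, 2, 3, 4, 7] / [5] / [6] / [8];  Q = [1, 4, 5, 7, 8] / [2] / [3] / [6]
Final shape: (5, 1, 1, 1).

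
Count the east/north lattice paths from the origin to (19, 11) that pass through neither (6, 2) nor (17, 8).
Number of paths = 33349070

Inclusion–exclusion. Total paths: C(30, 19) = 54627300. Through P₁: C(8, 6)·C(22, 13) = 13927760. Through P₂: C(25, 17)·C(5, 2) = 10815750. Since P₁ is strictly southwest of P₂, a monotone path through both must visit P₁ then P₂; paths through both = C(8, 6)·C(17, 11)·C(5, 2) = 3465280. Avoid both = 54627300 − 13927760 − 10815750 + 3465280 = 33349070.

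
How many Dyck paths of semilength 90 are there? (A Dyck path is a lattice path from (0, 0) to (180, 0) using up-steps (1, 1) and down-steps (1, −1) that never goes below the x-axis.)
C_90 = 1000134600800354781929399250536541864362461089950800

These Dyck paths are counted by the Catalan number C_n = (1/(n + 1)) · C(2n, n). For n = 90: C_90 = (1/91) · C(180, 90) = 91012248672832285155575331798825309656983959185522800/91 = 1000134600800354781929399250536541864362461089950800.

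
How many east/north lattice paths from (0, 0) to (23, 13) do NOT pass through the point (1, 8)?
Number of paths = 2310063030

Total paths from (0, 0) to (23, 13): C(36, 23) = 2310789600. Paths through (1, 8): (paths (0, 0) → (1, 8)) × (paths (1, 8) → (23, 13)) = C(9, 1) · C(27, 22) = 9 · 80730 = 726570. Avoidance count = 2310789600 − 726570 = 2310063030.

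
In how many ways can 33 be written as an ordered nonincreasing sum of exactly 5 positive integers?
p(33, 5 parts) = 540

Partitions of n into exactly k parts are in bijection with partitions of n − k into at most k parts (subtract 1 from each part). So p(33, exactly 5) = p(28, parts ≤ 5). Computing via the recurrence p(m, j) = p(m, j−1) + p(m−j, j) gives 540.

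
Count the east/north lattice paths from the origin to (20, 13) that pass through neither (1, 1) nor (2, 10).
Number of paths = 290864210

Inclusion–exclusion. Total paths: C(33, 20) = 573166440. Through P₁: C(2, 1)·C(31, 19) = 282241050. Through P₂: C(12, 2)·C(21, 18) = 87780. Since P₁ is strictly southwest of P₂, a monotone path through both must visit P₁ then P₂; paths through both = C(2, 1)·C(10, 1)·C(21, 18) = 26600. Avoid both = 573166440 − 282241050 − 87780 + 26600 = 290864210.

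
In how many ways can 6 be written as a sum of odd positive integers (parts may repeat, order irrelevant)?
p_odd(6) = 4

Partitions of 6 using only odd parts 1, 3, 5, …: 5+1, 3+3, 3+1+1+1, 1+1+1+1+1+1. There are 4. (Euler: this equals q(6), the number of distinct-part partitions.)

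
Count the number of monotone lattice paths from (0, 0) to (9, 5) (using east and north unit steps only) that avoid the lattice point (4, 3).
Number of paths = 1267

Total paths from (0, 0) to (9, 5): C(14, 9) = 2002. Paths through (4, 3): (paths (0, 0) → (4, 3)) × (paths (4, 3) → (9, 5)) = C(7, 4) · C(7, 5) = 35 · 21 = 735. Avoidance count = 2002 − 735 = 1267.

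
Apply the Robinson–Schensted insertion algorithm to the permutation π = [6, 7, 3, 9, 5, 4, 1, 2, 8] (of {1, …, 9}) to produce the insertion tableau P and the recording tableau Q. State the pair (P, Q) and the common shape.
P = [1, 2, 8] / [3, 4, 9] / [5, 7] / [6];  Q = [1, 2, 4] / [3, 5, 9] / [6, 8] / [7];  common shape = (3, 3, 2, 1)

Row-insert the values π_1, π_2, … into P one at a time, bumping the leftmost entry strictly greater than the inserted value down to the next row. The recording tableau Q records, in position (i, j), the step at which that cell was added to P.
  Insert 6 (step 1): P = [6];  Q = [1]
  Insert 7 (step 2): P = [6, 7];  Q = [1, 2]
  Insert 3 (step 3): P = [3, 7] / [6];  Q = [1, 2] / [3]
  Insert 9 (step 4): P = [3, 7, 9] / [6];  Q = [1, 2, 4] / [3]
  Insert 5 (step 5): P = [3, 5, 9] / [6, 7];  Q = [1, 2, 4] / [3, 5]
  Insert 4 (step 6): P = [3, 4, 9] / [5, 7] / [6];  Q = [1, 2, 4] / [3, 5] / [6]
  Insert 1 (step 7): P = [1, 4, 9] / [3, 7] / [5] / [6];  Q = [1, 2, 4] / [3, 5] / [6] / [7]
  Insert 2 (step 8): P = [1, 2, 9] / [3, 4] / [5, 7] / [6];  Q = [1, 2, 4] / [3, 5] / [6, 8] / [7]
  Insert 8 (step 9): P = [1, 2, 8] / [3, 4, 9] / [5, 7] / [6];  Q = [1, 2, 4] / [3, 5, 9] / [6, 8] / [7]
Final shape: (3, 3, 2, 1).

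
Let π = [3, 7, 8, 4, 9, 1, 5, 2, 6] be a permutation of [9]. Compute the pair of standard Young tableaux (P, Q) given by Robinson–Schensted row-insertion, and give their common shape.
P = [1, 2, 5, 6] / [3, 4, 9] / [7, 8];  Q = [1, 2, 3, 5] / [4, 7, 9] / [6, 8];  common shape = (4, 3, 2)

Row-insert the values π_1, π_2, … into P one at a time, bumping the leftmost entry strictly greater than the inserted value down to the next row. The recording tableau Q records, in position (i, j), the step at which that cell was added to P.
  Insert 3 (step 1): P = [3];  Q = [1]
  Insert 7 (step 2): P = [3, 7];  Q = [1, 2]
  Insert 8 (step 3): P = [3, 7, 8];  Q = [1, 2, 3]
  Insert 4 (step 4): P = [3, 4, 8] / [7];  Q = [1, 2, 3] / [4]
  Insert 9 (step 5): P = [3, 4, 8, 9] / [7];  Q = [1, 2, 3, 5] / [4]
  Insert 1 (step 6): P = [1, 4, 8, 9] / [3] / [7];  Q = [1, 2, 3, 5] / [4] / [6]
  Insert 5 (step 7): P = [1, 4, 5, 9] / [3, 8] / [7];  Q = [1, 2, 3, 5] / [4, 7] / [6]
  Insert 2 (step 8): P = [1, 2, 5, 9] / [3, 4] / [7, 8];  Q = [1, 2, 3, 5] / [4, 7] / [6, 8]
  Insert 6 (step 9): P = [1, 2, 5, 6] / [3, 4, 9] / [7, 8];  Q = [1, 2, 3, 5] / [4, 7, 9] / [6, 8]
Final shape: (4, 3, 2).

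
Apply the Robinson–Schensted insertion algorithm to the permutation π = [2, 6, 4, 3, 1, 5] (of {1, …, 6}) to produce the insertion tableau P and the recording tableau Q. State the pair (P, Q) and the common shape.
P = [1, 3, 5] / [2] / [4] / [6];  Q = [1, 2, 6] / [3] / [4] / [5];  common shape = (3, 1, 1, 1)

Row-insert the values π_1, π_2, … into P one at a time, bumping the leftmost entry strictly greater than the inserted value down to the next row. The recording tableau Q records, in position (i, j), the step at which that cell was added to P.
  Insert 2 (step 1): P = [2];  Q = [1]
  Insert 6 (step 2): P = [2, 6];  Q = [1, 2]
  Insert 4 (step 3): P = [2, 4] / [6];  Q = [1, 2] / [3]
  Insert 3 (step 4): P = [2, 3] / [4] / [6];  Q = [1, 2] / [3] / [4]
  Insert 1 (step 5): P = [1, 3] / [2] / [4] / [6];  Q = [1, 2] / [3] / [4] / [5]
  Insert 5 (step 6): P = [1, 3, 5] / [2] / [4] / [6];  Q = [1, 2, 6] / [3] / [4] / [5]
Final shape: (3, 1, 1, 1).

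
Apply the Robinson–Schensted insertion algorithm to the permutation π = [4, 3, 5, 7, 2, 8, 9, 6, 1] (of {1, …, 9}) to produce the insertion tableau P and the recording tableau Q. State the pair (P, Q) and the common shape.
P = [1, 5, 6, 8, 9] / [2, 7] / [3] / [4];  Q = [1, 3, 4, 6, 7] / [2, 8] / [5] / [9];  common shape = (5, 2, 1, 1)

Row-insert the values π_1, π_2, … into P one at a time, bumping the leftmost entry strictly greater than the inserted value down to the next row. The recording tableau Q records, in position (i, j), the step at which that cell was added to P.
  Insert 4 (step 1): P = [4];  Q = [1]
  Insert 3 (step 2): P = [3] / [4];  Q = [1] / [2]
  Insert 5 (step 3): P = [3, 5] / [4];  Q = [1, 3] / [2]
  Insert 7 (step 4): P = [3, 5, 7] / [4];  Q = [1, 3, 4] / [2]
  Insert 2 (step 5): P = [2, 5, 7] / [3] / [4];  Q = [1, 3, 4] / [2] / [5]
  Insert 8 (step 6): P = [2, 5, 7, 8] / [3] / [4];  Q = [1, 3, 4, 6] / [2] / [5]
  Insert 9 (step 7): P = [2, 5, 7, 8, 9] / [3] / [4];  Q = [1, 3, 4, 6, 7] / [2] / [5]
  Insert 6 (step 8): P = [2, 5, 6, 8, 9] / [3, 7] / [4];  Q = [1, 3, 4, 6, 7] / [2, 8] / [5]
  Insert 1 (step 9): P = [1, 5, 6, 8, 9] / [2, 7] / [3] / [4];  Q = [1, 3, 4, 6, 7] / [2, 8] / [5] / [9]
Final shape: (5, 2, 1, 1).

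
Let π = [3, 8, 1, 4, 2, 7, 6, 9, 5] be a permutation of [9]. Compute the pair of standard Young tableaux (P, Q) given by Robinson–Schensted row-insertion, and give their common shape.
P = [1, 2, 5, 9] / [3, 4, 6] / [7] / [8];  Q = [1, 2, 6, 8] / [3, 4, 7] / [5] / [9];  common shape = (4, 3, 1, 1)

Row-insert the values π_1, π_2, … into P one at a time, bumping the leftmost entry strictly greater than the inserted value down to the next row. The recording tableau Q records, in position (i, j), the step at which that cell was added to P.
  Insert 3 (step 1): P = [3];  Q = [1]
  Insert 8 (step 2): P = [3, 8];  Q = [1, 2]
  Insert 1 (step 3): P = [1, 8] / [3];  Q = [1, 2] / [3]
  Insert 4 (step 4): P = [1, 4] / [3, 8];  Q = [1, 2] / [3, 4]
  Insert 2 (step 5): P = [1, 2] / [3, 4] / [8];  Q = [1, 2] / [3, 4] / [5]
  Insert 7 (step 6): P = [1, 2, 7] / [3, 4] / [8];  Q = [1, 2, 6] / [3, 4] / [5]
  Insert 6 (step 7): P = [1, 2, 6] / [3, 4, 7] / [8];  Q = [1, 2, 6] / [3, 4, 7] / [5]
  Insert 9 (step 8): P = [1, 2, 6, 9] / [3, 4, 7] / [8];  Q = [1, 2, 6, 8] / [3, 4, 7] / [5]
  Insert 5 (step 9): P = [1, 2, 5, 9] / [3, 4, 6] / [7] / [8];  Q = [1, 2, 6, 8] / [3, 4, 7] / [5] / [9]
Final shape: (4, 3, 1, 1).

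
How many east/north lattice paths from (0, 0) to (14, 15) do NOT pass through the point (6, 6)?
Number of paths = 55096320

Total paths from (0, 0) to (14, 15): C(29, 14) = 77558760. Paths through (6, 6): (paths (0, 0) → (6, 6)) × (paths (6, 6) → (14, 15)) = C(12, 6) · C(17, 8) = 924 · 24310 = 22462440. Avoidance count = 77558760 − 22462440 = 55096320.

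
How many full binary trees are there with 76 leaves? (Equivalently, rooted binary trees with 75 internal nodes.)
C_75 = 1221395654430378811828760722007962130791020

These full binary trees are counted by the Catalan number C_n = (1/(n + 1)) · C(2n, n). For n = 75: C_75 = (1/76) · C(150, 75) = 92826069736708789698985814872605121940117520/76 = 1221395654430378811828760722007962130791020.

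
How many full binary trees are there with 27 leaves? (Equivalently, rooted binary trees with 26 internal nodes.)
C_26 = 18367353072152

These full binary trees are counted by the Catalan number C_n = (1/(n + 1)) · C(2n, n). For n = 26: C_26 = (1/27) · C(52, 26) = 495918532948104/27 = 18367353072152.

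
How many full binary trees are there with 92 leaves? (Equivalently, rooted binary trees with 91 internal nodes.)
C_91 = 3935312233584004685417853572763349509774031680023800

These full binary trees are counted by the Catalan number C_n = (1/(n + 1)) · C(2n, n). For n = 91: C_91 = (1/92) · C(182, 91) = 362048725489728431058442528694228154899210914562189600/92 = 3935312233584004685417853572763349509774031680023800.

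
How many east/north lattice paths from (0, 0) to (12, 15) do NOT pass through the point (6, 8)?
Number of paths = 12230712

Total paths from (0, 0) to (12, 15): C(27, 12) = 17383860. Paths through (6, 8): (paths (0, 0) → (6, 8)) × (paths (6, 8) → (12, 15)) = C(14, 6) · C(13, 6) = 3003 · 1716 = 5153148. Avoidance count = 17383860 − 5153148 = 12230712.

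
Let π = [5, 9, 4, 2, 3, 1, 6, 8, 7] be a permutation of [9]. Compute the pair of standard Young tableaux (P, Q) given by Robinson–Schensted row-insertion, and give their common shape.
P = [1, 3, 6, 7] / [2, 8] / [4, 9] / [5];  Q = [1, 2, 7, 8] / [3, 5] / [4, 9] / [6];  common shape = (4, 2, 2, 1)

Row-insert the values π_1, π_2, … into P one at a time, bumping the leftmost entry strictly greater than the inserted value down to the next row. The recording tableau Q records, in position (i, j), the step at which that cell was added to P.
  Insert 5 (step 1): P = [5];  Q = [1]
  Insert 9 (step 2): P = [5, 9];  Q = [1, 2]
  Insert 4 (step 3): P = [4, 9] / [5];  Q = [1, 2] / [3]
  Insert 2 (step 4): P = [2, 9] / [4] / [5];  Q = [1, 2] / [3] / [4]
  Insert 3 (step 5): P = [2, 3] / [4, 9] / [5];  Q = [1, 2] / [3, 5] / [4]
  Insert 1 (step 6): P = [1, 3] / [2, 9] / [4] / [5];  Q = [1, 2] / [3, 5] / [4] / [6]
  Insert 6 (step 7): P = [1, 3, 6] / [2, 9] / [4] / [5];  Q = [1, 2, 7] / [3, 5] / [4] / [6]
  Insert 8 (step 8): P = [1, 3, 6, 8] / [2, 9] / [4] / [5];  Q = [1, 2, 7, 8] / [3, 5] / [4] / [6]
  Insert 7 (step 9): P = [1, 3, 6, 7] / [2, 8] / [4, 9] / [5];  Q = [1, 2, 7, 8] / [3, 5] / [4, 9] / [6]
Final shape: (4, 2, 2, 1).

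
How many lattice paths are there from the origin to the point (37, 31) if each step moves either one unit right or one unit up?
Number of paths = 21912870037044995008

A monotone lattice path from (0, 0) to (37, 31) consists of 37 east steps and 31 north steps in some order, so it is determined by which 37 of the 68 steps are east. The count is C(68, 37) = 21912870037044995008.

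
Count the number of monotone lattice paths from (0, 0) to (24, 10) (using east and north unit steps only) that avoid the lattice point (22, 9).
Number of paths = 70647915

Total paths from (0, 0) to (24, 10): C(34, 24) = 131128140. Paths through (22, 9): (paths (0, 0) → (22, 9)) × (paths (22, 9) → (24, 10)) = C(31, 22) · C(3, 2) = 20160075 · 3 = 60480225. Avoidance count = 131128140 − 60480225 = 70647915.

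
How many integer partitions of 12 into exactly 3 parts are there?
p(12, 3 parts) = 12

Partitions of n into exactly k parts ↔ partitions of n − k into at most k parts (subtract 1 from each part). For n = 12, k = 3, the partitions are: 10+1+1, 9+2+1, 8+3+1, 8+2+2, 7+4+1, 7+3+2, 6+5+1, 6+4+2, 6+3+3, 5+5+2, 5+4+3, 4+4+4. Count = 12.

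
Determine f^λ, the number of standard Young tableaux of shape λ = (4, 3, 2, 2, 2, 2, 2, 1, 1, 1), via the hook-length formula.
# SYT of shape (4, 3, 2, 2, 2, 2, 2, 1, 1, 1) = 8268800

Hook-length formula: f^λ = n! / Π hook(c), product over all cells c of the Young diagram. For λ = (4, 3, 2, 2, 2, 2, 2, 1, 1, 1), n = 20 boxes. Hook lengths by row (left-to-right, top-to-bottom): [13, 9, 3, 1]; [11, 7, 1]; [9, 5]; [8, 4]; [7, 3]; [6, 2]; [5, 1]; [3]; [2]; [1]. Product of hooks = 294226732800. So f^λ = 20! / 294226732800 = 2432902008176640000 / 294226732800 = 8268800.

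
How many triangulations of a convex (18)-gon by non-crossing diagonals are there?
C_16 = 35357670

These polygon triangulations are counted by the Catalan number C_n = (1/(n + 1)) · C(2n, n). For n = 16: C_16 = (1/17) · C(32, 16) = 601080390/17 = 35357670.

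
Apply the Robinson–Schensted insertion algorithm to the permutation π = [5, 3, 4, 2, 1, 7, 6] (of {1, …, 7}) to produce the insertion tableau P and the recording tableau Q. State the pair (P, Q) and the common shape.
P = [1, 4, 6] / [2, 7] / [3] / [5];  Q = [1, 3, 6] / [2, 7] / [4] / [5];  common shape = (3, 2, 1, 1)

Row-insert the values π_1, π_2, … into P one at a time, bumping the leftmost entry strictly greater than the inserted value down to the next row. The recording tableau Q records, in position (i, j), the step at which that cell was added to P.
  Insert 5 (step 1): P = [5];  Q = [1]
  Insert 3 (step 2): P = [3] / [5];  Q = [1] / [2]
  Insert 4 (step 3): P = [3, 4] / [5];  Q = [1, 3] / [2]
  Insert 2 (step 4): P = [2, 4] / [3] / [5];  Q = [1, 3] / [2] / [4]
  Insert 1 (step 5): P = [1, 4] / [2] / [3] / [5];  Q = [1, 3] / [2] / [4] / [5]
  Insert 7 (step 6): P = [1, 4, 7] / [2] / [3] / [5];  Q = [1, 3, 6] / [2] / [4] / [5]
  Insert 6 (step 7): P = [1, 4, 6] / [2, 7] / [3] / [5];  Q = [1, 3, 6] / [2, 7] / [4] / [5]
Final shape: (3, 2, 1, 1).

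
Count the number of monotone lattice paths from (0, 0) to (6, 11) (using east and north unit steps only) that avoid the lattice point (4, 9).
Number of paths = 8086

Total paths from (0, 0) to (6, 11): C(17, 6) = 12376. Paths through (4, 9): (paths (0, 0) → (4, 9)) × (paths (4, 9) → (6, 11)) = C(13, 4) · C(4, 2) = 715 · 6 = 4290. Avoidance count = 12376 − 4290 = 8086.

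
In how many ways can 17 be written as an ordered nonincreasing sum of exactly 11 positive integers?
p(17, 11 parts) = 11

Partitions of n into exactly k parts are in bijection with partitions of n − k into at most k parts (subtract 1 from each part). So p(17, exactly 11) = p(6, parts ≤ 11). Computing via the recurrence p(m, j) = p(m, j−1) + p(m−j, j) gives 11.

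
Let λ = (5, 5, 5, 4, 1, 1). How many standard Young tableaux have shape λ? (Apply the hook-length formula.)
# SYT of shape (5, 5, 5, 4, 1, 1) = 108636528

Hook-length formula: f^λ = n! / Π hook(c), product over all cells c of the Young diagram. For λ = (5, 5, 5, 4, 1, 1), n = 21 boxes. Hook lengths by row (left-to-right, top-to-bottom): [10, 7, 6, 5, 3]; [9, 6, 5, 4, 2]; [8, 5, 4, 3, 1]; [6, 3, 2, 1]; [2]; [1]. Product of hooks = 470292480000. So f^λ = 21! / 470292480000 = 51090942171709440000 / 470292480000 = 108636528.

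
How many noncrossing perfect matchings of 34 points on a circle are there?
C_17 = 129644790

These noncrossing handshakes are counted by the Catalan number C_n = (1/(n + 1)) · C(2n, n). For n = 17: C_17 = (1/18) · C(34, 17) = 2333606220/18 = 129644790.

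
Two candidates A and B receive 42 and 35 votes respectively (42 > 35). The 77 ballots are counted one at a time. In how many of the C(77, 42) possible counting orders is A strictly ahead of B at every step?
Strict-lead orderings = 909101747848285690860

Total orderings of the 77 votes with 42 for A: C(77, 42) = 10000119226331142599460. By the Bertrand ballot formula (Cycle Lemma / reflection principle), the number of orderings in which A is strictly ahead of B throughout is (p − q)/(p + q) · C(p + q, p) = (42 − 35)/(42 + 35) · 10000119226331142599460 = 909101747848285690860.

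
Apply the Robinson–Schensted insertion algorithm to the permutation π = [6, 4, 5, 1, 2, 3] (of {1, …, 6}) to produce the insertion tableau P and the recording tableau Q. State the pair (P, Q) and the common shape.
P = [1, 2, 3] / [4, 5] / [6];  Q = [1, 3, 6] / [2, 5] / [4];  common shape = (3, 2, 1)

Row-insert the values π_1, π_2, … into P one at a time, bumping the leftmost entry strictly greater than the inserted value down to the next row. The recording tableau Q records, in position (i, j), the step at which that cell was added to P.
  Insert 6 (step 1): P = [6];  Q = [1]
  Insert 4 (step 2): P = [4] / [6];  Q = [1] / [2]
  Insert 5 (step 3): P = [4, 5] / [6];  Q = [1, 3] / [2]
  Insert 1 (step 4): P = [1, 5] / [4] / [6];  Q = [1, 3] / [2] / [4]
  Insert 2 (step 5): P = [1, 2] / [4, 5] / [6];  Q = [1, 3] / [2, 5] / [4]
  Insert 3 (step 6): P = [1, 2, 3] / [4, 5] / [6];  Q = [1, 3, 6] / [2, 5] / [4]
Final shape: (3, 2, 1).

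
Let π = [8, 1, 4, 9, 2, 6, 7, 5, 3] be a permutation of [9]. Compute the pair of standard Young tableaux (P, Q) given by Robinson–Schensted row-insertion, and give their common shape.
P = [1, 2, 3, 7] / [4, 5] / [6, 9] / [8];  Q = [1, 3, 4, 7] / [2, 6] / [5, 8] / [9];  common shape = (4, 2, 2, 1)

Row-insert the values π_1, π_2, … into P one at a time, bumping the leftmost entry strictly greater than the inserted value down to the next row. The recording tableau Q records, in position (i, j), the step at which that cell was added to P.
  Insert 8 (step 1): P = [8];  Q = [1]
  Insert 1 (step 2): P = [1] / [8];  Q = [1] / [2]
  Insert 4 (step 3): P = [1, 4] / [8];  Q = [1, 3] / [2]
  Insert 9 (step 4): P = [1, 4, 9] / [8];  Q = [1, 3, 4] / [2]
  Insert 2 (step 5): P = [1, 2, 9] / [4] / [8];  Q = [1, 3, 4] / [2] / [5]
  Insert 6 (step 6): P = [1, 2, 6] / [4, 9] / [8];  Q = [1, 3, 4] / [2, 6] / [5]
  Insert 7 (step 7): P = [1, 2, 6, 7] / [4, 9] / [8];  Q = [1, 3, 4, 7] / [2, 6] / [5]
  Insert 5 (step 8): P = [1, 2, 5, 7] / [4, 6] / [8, 9];  Q = [1, 3, 4, 7] / [2, 6] / [5, 8]
  Insert 3 (step 9): P = [1, 2, 3, 7] / [4, 5] / [6, 9] / [8];  Q = [1, 3, 4, 7] / [2, 6] / [5, 8] / [9]
Final shape: (4, 2, 2, 1).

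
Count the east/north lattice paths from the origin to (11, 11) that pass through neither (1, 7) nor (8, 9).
Number of paths = 457204

Inclusion–exclusion. Total paths: C(22, 11) = 705432. Through P₁: C(8, 1)·C(14, 10) = 8008. Through P₂: C(17, 8)·C(5, 3) = 243100. Since P₁ is strictly southwest of P₂, a monotone path through both must visit P₁ then P₂; paths through both = C(8, 1)·C(9, 7)·C(5, 3) = 2880. Avoid both = 705432 − 8008 − 243100 + 2880 = 457204.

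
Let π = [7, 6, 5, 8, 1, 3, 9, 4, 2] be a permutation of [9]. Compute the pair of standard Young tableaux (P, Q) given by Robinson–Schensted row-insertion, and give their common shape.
P = [1, 2, 4] / [3, 8, 9] / [5] / [6] / [7];  Q = [1, 4, 7] / [2, 6, 8] / [3] / [5] / [9];  common shape = (3, 3, 1, 1, 1)

Row-insert the values π_1, π_2, … into P one at a time, bumping the leftmost entry strictly greater than the inserted value down to the next row. The recording tableau Q records, in position (i, j), the step at which that cell was added to P.
  Insert 7 (step 1): P = [7];  Q = [1]
  Insert 6 (step 2): P = [6] / [7];  Q = [1] / [2]
  Insert 5 (step 3): P = [5] / [6] / [7];  Q = [1] / [2] / [3]
  Insert 8 (step 4): P = [5, 8] / [6] / [7];  Q = [1, 4] / [2] / [3]
  Insert 1 (step 5): P = [1, 8] / [5] / [6] / [7];  Q = [1, 4] / [2] / [3] / [5]
  Insert 3 (step 6): P = [1, 3] / [5, 8] / [6] / [7];  Q = [1, 4] / [2, 6] / [3] / [5]
  Insert 9 (step 7): P = [1, 3, 9] / [5, 8] / [6] / [7];  Q = [1, 4, 7] / [2, 6] / [3] / [5]
  Insert 4 (step 8): P = [1, 3, 4] / [5, 8, 9] / [6] / [7];  Q = [1, 4, 7] / [2, 6, 8] / [3] / [5]
  Insert 2 (step 9): P = [1, 2, 4] / [3, 8, 9] / [5] / [6] / [7];  Q = [1, 4, 7] / [2, 6, 8] / [3] / [5] / [9]
Final shape: (3, 3, 1, 1, 1).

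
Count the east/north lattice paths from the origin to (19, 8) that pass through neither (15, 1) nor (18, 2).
Number of paths = 2213913

Inclusion–exclusion. Total paths: C(27, 19) = 2220075. Through P₁: C(16, 15)·C(11, 4) = 5280. Through P₂: C(20, 18)·C(7, 1) = 1330. Since P₁ is strictly southwest of P₂, a monotone path through both must visit P₁ then P₂; paths through both = C(16, 15)·C(4, 3)·C(7, 1) = 448. Avoid both = 2220075 − 5280 − 1330 + 448 = 2213913.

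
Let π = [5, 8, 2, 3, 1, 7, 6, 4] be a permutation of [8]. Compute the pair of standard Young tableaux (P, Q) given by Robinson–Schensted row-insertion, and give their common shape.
P = [1, 3, 4] / [2, 6] / [5, 7] / [8];  Q = [1, 2, 6] / [3, 4] / [5, 7] / [8];  common shape = (3, 2, 2, 1)

Row-insert the values π_1, π_2, … into P one at a time, bumping the leftmost entry strictly greater than the inserted value down to the next row. The recording tableau Q records, in position (i, j), the step at which that cell was added to P.
  Insert 5 (step 1): P = [5];  Q = [1]
  Insert 8 (step 2): P = [5, 8];  Q = [1, 2]
  Insert 2 (step 3): P = [2, 8] / [5];  Q = [1, 2] / [3]
  Insert 3 (step 4): P = [2, 3] / [5, 8];  Q = [1, 2] / [3, 4]
  Insert 1 (step 5): P = [1, 3] / [2, 8] / [5];  Q = [1, 2] / [3, 4] / [5]
  Insert 7 (step 6): P = [1, 3, 7] / [2, 8] / [5];  Q = [1, 2, 6] / [3, 4] / [5]
  Insert 6 (step 7): P = [1, 3, 6] / [2, 7] / [5, 8];  Q = [1, 2, 6] / [3, 4] / [5, 7]
  Insert 4 (step 8): P = [1, 3, 4] / [2, 6] / [5, 7] / [8];  Q = [1, 2, 6] / [3, 4] / [5, 7] / [8]
Final shape: (3, 2, 2, 1).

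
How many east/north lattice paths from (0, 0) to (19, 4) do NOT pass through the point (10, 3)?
Number of paths = 5995

Total paths from (0, 0) to (19, 4): C(23, 19) = 8855. Paths through (10, 3): (paths (0, 0) → (10, 3)) × (paths (10, 3) → (19, 4)) = C(13, 10) · C(10, 9) = 286 · 10 = 2860. Avoidance count = 8855 − 2860 = 5995.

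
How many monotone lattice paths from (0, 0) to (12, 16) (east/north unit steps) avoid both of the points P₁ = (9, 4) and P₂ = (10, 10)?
Number of paths = 25063402

Inclusion–exclusion. Total paths: C(28, 12) = 30421755. Through P₁: C(13, 9)·C(15, 3) = 325325. Through P₂: C(20, 10)·C(8, 2) = 5173168. Since P₁ is strictly southwest of P₂, a monotone path through both must visit P₁ then P₂; paths through both = C(13, 9)·C(7, 1)·C(8, 2) = 140140. Avoid both = 30421755 − 325325 − 5173168 + 140140 = 25063402.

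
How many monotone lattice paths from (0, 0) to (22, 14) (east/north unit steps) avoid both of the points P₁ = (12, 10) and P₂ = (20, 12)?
Number of paths = 1968841934

Inclusion–exclusion. Total paths: C(36, 22) = 3796297200. Through P₁: C(22, 12)·C(14, 10) = 647292646. Through P₂: C(32, 20)·C(4, 2) = 1354757040. Since P₁ is strictly southwest of P₂, a monotone path through both must visit P₁ then P₂; paths through both = C(22, 12)·C(10, 8)·C(4, 2) = 174594420. Avoid both = 3796297200 − 647292646 − 1354757040 + 174594420 = 1968841934.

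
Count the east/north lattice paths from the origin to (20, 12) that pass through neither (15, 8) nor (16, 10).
Number of paths = 106401381

Inclusion–exclusion. Total paths: C(32, 20) = 225792840. Through P₁: C(23, 15)·C(9, 5) = 61779564. Through P₂: C(26, 16)·C(6, 4) = 79676025. Since P₁ is strictly southwest of P₂, a monotone path through both must visit P₁ then P₂; paths through both = C(23, 15)·C(3, 1)·C(6, 4) = 22064130. Avoid both = 225792840 − 61779564 − 79676025 + 22064130 = 106401381.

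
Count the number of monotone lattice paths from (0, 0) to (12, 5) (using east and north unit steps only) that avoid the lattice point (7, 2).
Number of paths = 4172

Total paths from (0, 0) to (12, 5): C(17, 12) = 6188. Paths through (7, 2): (paths (0, 0) → (7, 2)) × (paths (7, 2) → (12, 5)) = C(9, 7) · C(8, 5) = 36 · 56 = 2016. Avoidance count = 6188 − 2016 = 4172.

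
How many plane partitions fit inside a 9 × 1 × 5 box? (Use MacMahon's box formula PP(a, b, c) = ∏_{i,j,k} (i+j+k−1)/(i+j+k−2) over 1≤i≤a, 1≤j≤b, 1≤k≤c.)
PP(9, 1, 5) = 2002

Evaluate the triple product over i = 1..9, j = 1..1, k = 1..5. The factors are (2/1) · (3/2) · (4/3) · (5/4) · (6/5) · (3/2) · (4/3) · (5/4) · … (45 factors total). The numerators and denominators telescope so the product is an integer; carrying out the multiplication exactly gives PP(9, 1, 5) = 2002.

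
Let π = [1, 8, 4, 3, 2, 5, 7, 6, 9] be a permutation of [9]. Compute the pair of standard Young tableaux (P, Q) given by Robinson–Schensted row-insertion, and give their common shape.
P = [1, 2, 5, 6, 9] / [3, 7] / [4] / [8];  Q = [1, 2, 6, 7, 9] / [3, 8] / [4] / [5];  common shape = (5, 2, 1, 1)

Row-insert the values π_1, π_2, … into P one at a time, bumping the leftmost entry strictly greater than the inserted value down to the next row. The recording tableau Q records, in position (i, j), the step at which that cell was added to P.
  Insert 1 (step 1): P = [1];  Q = [1]
  Insert 8 (step 2): P = [1, 8];  Q = [1, 2]
  Insert 4 (step 3): P = [1, 4] / [8];  Q = [1, 2] / [3]
  Insert 3 (step 4): P = [1, 3] / [4] / [8];  Q = [1, 2] / [3] / [4]
  Insert 2 (step 5): P = [1, 2] / [3] / [4] / [8];  Q = [1, 2] / [3] / [4] / [5]
  Insert 5 (step 6): P = [1, 2, 5] / [3] / [4] / [8];  Q = [1, 2, 6] / [3] / [4] / [5]
  Insert 7 (step 7): P = [1, 2, 5, 7] / [3] / [4] / [8];  Q = [1, 2, 6, 7] / [3] / [4] / [5]
  Insert 6 (step 8): P = [1, 2, 5, 6] / [3, 7] / [4] / [8];  Q = [1, 2, 6, 7] / [3, 8] / [4] / [5]
  Insert 9 (step 9): P = [1, 2, 5, 6, 9] / [3, 7] / [4] / [8];  Q = [1, 2, 6, 7, 9] / [3, 8] / [4] / [5]
Final shape: (5, 2, 1, 1).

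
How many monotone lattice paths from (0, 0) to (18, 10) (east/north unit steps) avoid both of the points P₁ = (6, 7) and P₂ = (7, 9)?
Number of paths = 12266826

Inclusion–exclusion. Total paths: C(28, 18) = 13123110. Through P₁: C(13, 6)·C(15, 12) = 780780. Through P₂: C(16, 7)·C(12, 11) = 137280. Since P₁ is strictly southwest of P₂, a monotone path through both must visit P₁ then P₂; paths through both = C(13, 6)·C(3, 1)·C(12, 11) = 61776. Avoid both = 13123110 − 780780 − 137280 + 61776 = 12266826.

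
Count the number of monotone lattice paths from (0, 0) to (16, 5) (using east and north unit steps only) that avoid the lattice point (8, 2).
Number of paths = 12924

Total paths from (0, 0) to (16, 5): C(21, 16) = 20349. Paths through (8, 2): (paths (0, 0) → (8, 2)) × (paths (8, 2) → (16, 5)) = C(10, 8) · C(11, 8) = 45 · 165 = 7425. Avoidance count = 20349 − 7425 = 12924.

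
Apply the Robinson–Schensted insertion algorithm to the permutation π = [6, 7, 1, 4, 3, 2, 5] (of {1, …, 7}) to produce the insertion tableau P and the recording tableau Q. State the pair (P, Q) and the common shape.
P = [1, 2, 5] / [3, 7] / [4] / [6];  Q = [1, 2, 7] / [3, 4] / [5] / [6];  common shape = (3, 2, 1, 1)

Row-insert the values π_1, π_2, … into P one at a time, bumping the leftmost entry strictly greater than the inserted value down to the next row. The recording tableau Q records, in position (i, j), the step at which that cell was added to P.
  Insert 6 (step 1): P = [6];  Q = [1]
  Insert 7 (step 2): P = [6, 7];  Q = [1, 2]
  Insert 1 (step 3): P = [1, 7] / [6];  Q = [1, 2] / [3]
  Insert 4 (step 4): P = [1, 4] / [6, 7];  Q = [1, 2] / [3, 4]
  Insert 3 (step 5): P = [1, 3] / [4, 7] / [6];  Q = [1, 2] / [3, 4] / [5]
  Insert 2 (step 6): P = [1, 2] / [3, 7] / [4] / [6];  Q = [1, 2] / [3, 4] / [5] / [6]
  Insert 5 (step 7): P = [1, 2, 5] / [3, 7] / [4] / [6];  Q = [1, 2, 7] / [3, 4] / [5] / [6]
Final shape: (3, 2, 1, 1).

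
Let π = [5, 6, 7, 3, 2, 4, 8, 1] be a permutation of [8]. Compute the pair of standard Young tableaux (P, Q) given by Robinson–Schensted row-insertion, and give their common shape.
P = [1, 4, 7, 8] / [2, 6] / [3] / [5];  Q = [1, 2, 3, 7] / [4, 6] / [5] / [8];  common shape = (4, 2, 1, 1)

Row-insert the values π_1, π_2, … into P one at a time, bumping the leftmost entry strictly greater than the inserted value down to the next row. The recording tableau Q records, in position (i, j), the step at which that cell was added to P.
  Insert 5 (step 1): P = [5];  Q = [1]
  Insert 6 (step 2): P = [5, 6];  Q = [1, 2]
  Insert 7 (step 3): P = [5, 6, 7];  Q = [1, 2, 3]
  Insert 3 (step 4): P = [3, 6, 7] / [5];  Q = [1, 2, 3] / [4]
  Insert 2 (step 5): P = [2, 6, 7] / [3] / [5];  Q = [1, 2, 3] / [4] / [5]
  Insert 4 (step 6): P = [2, 4, 7] / [3, 6] / [5];  Q = [1, 2, 3] / [4, 6] / [5]
  Insert 8 (step 7): P = [2, 4, 7, 8] / [3, 6] / [5];  Q = [1, 2, 3, 7] / [4, 6] / [5]
  Insert 1 (step 8): P = [1, 4, 7, 8] / [2, 6] / [3] / [5];  Q = [1, 2, 3, 7] / [4, 6] / [5] / [8]
Final shape: (4, 2, 1, 1).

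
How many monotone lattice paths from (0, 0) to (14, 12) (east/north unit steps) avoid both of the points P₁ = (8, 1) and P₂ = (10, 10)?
Number of paths = 6782401

Inclusion–exclusion. Total paths: C(26, 14) = 9657700. Through P₁: C(9, 8)·C(17, 6) = 111384. Through P₂: C(20, 10)·C(6, 4) = 2771340. Since P₁ is strictly southwest of P₂, a monotone path through both must visit P₁ then P₂; paths through both = C(9, 8)·C(11, 2)·C(6, 4) = 7425. Avoid both = 9657700 − 111384 − 2771340 + 7425 = 6782401.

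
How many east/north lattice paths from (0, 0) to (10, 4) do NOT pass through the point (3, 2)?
Number of paths = 641

Total paths from (0, 0) to (10, 4): C(14, 10) = 1001. Paths through (3, 2): (paths (0, 0) → (3, 2)) × (paths (3, 2) → (10, 4)) = C(5, 3) · C(9, 7) = 10 · 36 = 360. Avoidance count = 1001 − 360 = 641.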